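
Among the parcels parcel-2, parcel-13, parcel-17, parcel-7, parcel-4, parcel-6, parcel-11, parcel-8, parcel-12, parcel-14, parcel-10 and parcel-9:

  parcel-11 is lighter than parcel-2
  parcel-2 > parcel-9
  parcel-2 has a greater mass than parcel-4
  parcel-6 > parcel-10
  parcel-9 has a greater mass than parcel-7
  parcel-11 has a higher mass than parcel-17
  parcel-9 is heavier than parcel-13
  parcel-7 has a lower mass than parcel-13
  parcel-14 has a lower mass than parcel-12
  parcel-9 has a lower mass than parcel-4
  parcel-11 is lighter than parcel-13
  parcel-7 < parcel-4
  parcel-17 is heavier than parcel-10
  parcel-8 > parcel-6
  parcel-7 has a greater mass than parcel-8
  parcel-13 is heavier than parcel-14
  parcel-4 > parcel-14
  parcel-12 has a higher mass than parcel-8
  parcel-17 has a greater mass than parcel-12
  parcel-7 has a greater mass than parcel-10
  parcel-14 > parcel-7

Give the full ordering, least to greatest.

parcel-10 < parcel-6 < parcel-8 < parcel-7 < parcel-14 < parcel-12 < parcel-17 < parcel-11 < parcel-13 < parcel-9 < parcel-4 < parcel-2

Each adjacent pair is fixed by a given relation: parcel-10 < parcel-6; parcel-6 < parcel-8; parcel-8 < parcel-7; parcel-7 < parcel-14; parcel-14 < parcel-12; parcel-12 < parcel-17; parcel-17 < parcel-11; parcel-11 < parcel-13; parcel-13 < parcel-9; parcel-9 < parcel-4; parcel-4 < parcel-2. Chaining them end to end gives the full order.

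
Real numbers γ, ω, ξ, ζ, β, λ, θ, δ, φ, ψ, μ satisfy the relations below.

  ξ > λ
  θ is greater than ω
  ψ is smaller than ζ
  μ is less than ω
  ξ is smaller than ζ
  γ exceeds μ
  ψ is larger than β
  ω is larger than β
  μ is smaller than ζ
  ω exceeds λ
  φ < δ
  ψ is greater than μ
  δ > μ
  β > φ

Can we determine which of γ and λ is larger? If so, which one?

undetermined

Following every chain through λ: above λ we get ξ, ω, ζ, θ.
γ is not reached, and no chain runs the other way from γ to λ.
So the given relations leave the order of λ and γ undetermined.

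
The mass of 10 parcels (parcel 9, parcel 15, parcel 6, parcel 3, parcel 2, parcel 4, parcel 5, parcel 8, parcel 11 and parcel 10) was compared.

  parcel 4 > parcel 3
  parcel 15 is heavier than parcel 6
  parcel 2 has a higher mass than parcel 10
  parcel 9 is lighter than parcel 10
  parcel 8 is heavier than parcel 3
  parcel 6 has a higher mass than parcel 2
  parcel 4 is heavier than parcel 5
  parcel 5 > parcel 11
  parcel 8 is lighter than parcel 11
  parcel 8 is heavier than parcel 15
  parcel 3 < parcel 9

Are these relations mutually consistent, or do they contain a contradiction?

The single ordering parcel 3 < parcel 9 < parcel 10 < parcel 2 < parcel 6 < parcel 15 < parcel 8 < parcel 11 < parcel 5 < parcel 4 satisfies every listed relation, so no contradiction arises.

consistent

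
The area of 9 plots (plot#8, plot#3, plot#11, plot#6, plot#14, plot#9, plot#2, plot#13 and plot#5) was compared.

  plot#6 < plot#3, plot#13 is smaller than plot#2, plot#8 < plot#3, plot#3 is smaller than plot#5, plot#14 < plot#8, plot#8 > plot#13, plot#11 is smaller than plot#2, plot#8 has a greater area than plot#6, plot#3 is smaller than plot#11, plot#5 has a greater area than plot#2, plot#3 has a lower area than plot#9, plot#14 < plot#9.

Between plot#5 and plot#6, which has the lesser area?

Link the given pairs in sequence: plot#6 < plot#8; plot#8 < plot#3; plot#3 < plot#11; plot#11 < plot#2; plot#2 < plot#5.
Together: plot#6 < plot#8 < plot#3 < plot#11 < plot#2 < plot#5.
So plot#6 < plot#5; plot#6 is the smaller of the two.

plot#6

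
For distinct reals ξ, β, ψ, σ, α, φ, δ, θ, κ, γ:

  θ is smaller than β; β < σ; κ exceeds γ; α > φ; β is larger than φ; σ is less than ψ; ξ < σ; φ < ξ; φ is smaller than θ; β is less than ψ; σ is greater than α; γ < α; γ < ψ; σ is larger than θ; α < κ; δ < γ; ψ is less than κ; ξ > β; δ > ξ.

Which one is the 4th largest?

α

Chaining the given pairs: φ < θ < β < ξ < δ < γ < α < σ < ψ < κ.
The 4th largest is α.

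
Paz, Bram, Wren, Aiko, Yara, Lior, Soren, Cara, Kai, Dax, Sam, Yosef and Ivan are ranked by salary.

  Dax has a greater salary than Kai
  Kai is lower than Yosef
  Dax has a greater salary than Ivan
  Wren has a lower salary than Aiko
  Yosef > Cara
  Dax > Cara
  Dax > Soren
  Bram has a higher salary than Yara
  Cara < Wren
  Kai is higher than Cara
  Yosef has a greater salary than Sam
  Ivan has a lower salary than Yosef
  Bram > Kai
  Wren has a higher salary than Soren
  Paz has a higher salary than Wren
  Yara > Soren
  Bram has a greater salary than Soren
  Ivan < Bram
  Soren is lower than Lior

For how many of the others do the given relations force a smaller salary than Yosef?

From Yosef the given relations immediately reach Ivan, Cara, Sam, Kai.
Nothing else is reachable below Yosef; 4 in all.

4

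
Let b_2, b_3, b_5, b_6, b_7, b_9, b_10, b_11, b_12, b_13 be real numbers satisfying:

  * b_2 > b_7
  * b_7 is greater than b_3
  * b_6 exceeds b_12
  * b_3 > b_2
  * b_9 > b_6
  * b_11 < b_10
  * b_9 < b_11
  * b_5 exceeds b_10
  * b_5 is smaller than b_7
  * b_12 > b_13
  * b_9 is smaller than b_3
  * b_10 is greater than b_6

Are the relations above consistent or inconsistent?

inconsistent

We have b_3 < b_7 stated directly, yet also b_7 < b_2 < b_3 by chaining the others — so b_7 < b_3. Contradiction.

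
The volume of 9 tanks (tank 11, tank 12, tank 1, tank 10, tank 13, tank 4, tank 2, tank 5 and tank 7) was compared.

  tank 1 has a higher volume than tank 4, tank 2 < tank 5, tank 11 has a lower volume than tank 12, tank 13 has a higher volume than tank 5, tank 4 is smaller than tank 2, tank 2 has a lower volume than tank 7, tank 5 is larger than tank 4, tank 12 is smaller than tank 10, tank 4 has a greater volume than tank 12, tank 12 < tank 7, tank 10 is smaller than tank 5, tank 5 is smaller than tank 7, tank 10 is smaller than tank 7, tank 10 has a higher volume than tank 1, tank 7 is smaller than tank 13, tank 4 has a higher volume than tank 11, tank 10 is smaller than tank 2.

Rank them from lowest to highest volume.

Nothing is placed below tank 11, so it is least; from there tank 11 < tank 12; tank 12 < tank 4; tank 4 < tank 1; tank 1 < tank 10; tank 10 < tank 2; tank 2 < tank 5; tank 5 < tank 7; tank 7 < tank 13, each given directly.

tank 11 < tank 12 < tank 4 < tank 1 < tank 10 < tank 2 < tank 5 < tank 7 < tank 13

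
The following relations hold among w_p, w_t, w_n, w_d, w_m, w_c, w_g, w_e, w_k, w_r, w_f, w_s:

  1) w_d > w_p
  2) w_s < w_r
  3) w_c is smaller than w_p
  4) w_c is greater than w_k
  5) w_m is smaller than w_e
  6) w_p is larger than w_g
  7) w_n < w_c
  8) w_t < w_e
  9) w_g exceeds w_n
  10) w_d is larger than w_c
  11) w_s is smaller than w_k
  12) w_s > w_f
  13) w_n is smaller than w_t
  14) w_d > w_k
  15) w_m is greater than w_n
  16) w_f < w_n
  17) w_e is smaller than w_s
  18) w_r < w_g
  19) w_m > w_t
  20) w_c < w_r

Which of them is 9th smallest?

w_r

Piecing the relations together gives one ordering: w_f < w_n < w_t < w_m < w_e < w_s < w_k < w_c < w_r < w_g < w_p < w_d.
The 9th smallest is w_r.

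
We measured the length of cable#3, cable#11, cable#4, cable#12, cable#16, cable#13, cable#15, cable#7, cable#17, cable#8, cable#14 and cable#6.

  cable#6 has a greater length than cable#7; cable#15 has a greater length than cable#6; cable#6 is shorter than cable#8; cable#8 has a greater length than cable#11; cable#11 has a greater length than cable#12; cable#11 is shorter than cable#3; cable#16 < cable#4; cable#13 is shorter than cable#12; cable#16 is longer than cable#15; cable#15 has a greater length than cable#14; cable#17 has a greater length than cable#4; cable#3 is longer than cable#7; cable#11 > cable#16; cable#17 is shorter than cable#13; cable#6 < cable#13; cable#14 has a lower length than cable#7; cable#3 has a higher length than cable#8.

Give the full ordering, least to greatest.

cable#14 < cable#7 < cable#6 < cable#15 < cable#16 < cable#4 < cable#17 < cable#13 < cable#12 < cable#11 < cable#8 < cable#3

The consecutive links are each given: cable#14 < cable#7; cable#7 < cable#6; cable#6 < cable#15; cable#15 < cable#16; cable#16 < cable#4; cable#4 < cable#17; cable#17 < cable#13; cable#13 < cable#12; cable#12 < cable#11; cable#11 < cable#8; cable#8 < cable#3.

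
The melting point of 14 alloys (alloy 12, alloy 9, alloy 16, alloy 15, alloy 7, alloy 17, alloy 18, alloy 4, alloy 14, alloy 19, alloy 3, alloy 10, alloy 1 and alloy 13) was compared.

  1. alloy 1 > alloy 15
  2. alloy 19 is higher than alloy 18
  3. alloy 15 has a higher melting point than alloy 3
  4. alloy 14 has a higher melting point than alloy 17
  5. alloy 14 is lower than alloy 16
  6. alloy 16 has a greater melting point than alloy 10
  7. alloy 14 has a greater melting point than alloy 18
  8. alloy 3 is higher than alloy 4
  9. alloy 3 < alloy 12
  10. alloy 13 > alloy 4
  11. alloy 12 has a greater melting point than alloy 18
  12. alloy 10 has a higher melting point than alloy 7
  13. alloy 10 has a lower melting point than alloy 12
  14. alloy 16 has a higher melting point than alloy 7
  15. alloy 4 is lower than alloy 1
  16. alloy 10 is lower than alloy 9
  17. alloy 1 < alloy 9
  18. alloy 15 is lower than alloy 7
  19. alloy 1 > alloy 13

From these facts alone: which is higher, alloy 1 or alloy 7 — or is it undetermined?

Following every chain through alloy 7: above alloy 7 we get alloy 10, alloy 12, alloy 16, alloy 9; below alloy 7 we get alloy 4, alloy 3, alloy 15.
alloy 1 is not reached, and no chain runs the other way from alloy 1 to alloy 7.
So the given relations leave the order of alloy 7 and alloy 1 undetermined.

undetermined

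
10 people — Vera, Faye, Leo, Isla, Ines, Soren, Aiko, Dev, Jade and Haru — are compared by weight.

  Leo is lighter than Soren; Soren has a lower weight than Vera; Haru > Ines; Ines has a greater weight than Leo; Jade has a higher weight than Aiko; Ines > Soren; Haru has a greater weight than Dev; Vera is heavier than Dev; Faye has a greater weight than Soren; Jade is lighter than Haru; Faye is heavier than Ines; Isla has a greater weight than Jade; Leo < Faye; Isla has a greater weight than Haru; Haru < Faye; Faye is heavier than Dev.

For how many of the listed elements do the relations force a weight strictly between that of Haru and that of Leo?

2

The relations place Leo below Haru. An element lies strictly between them when it is forced above Leo and also forced below Haru.
Above Leo: {Soren, Ines, Isla, Faye, Vera}. Below Haru: {Dev, Soren, Aiko, Ines, Jade}.
Intersection: {Soren, Ines} — 2.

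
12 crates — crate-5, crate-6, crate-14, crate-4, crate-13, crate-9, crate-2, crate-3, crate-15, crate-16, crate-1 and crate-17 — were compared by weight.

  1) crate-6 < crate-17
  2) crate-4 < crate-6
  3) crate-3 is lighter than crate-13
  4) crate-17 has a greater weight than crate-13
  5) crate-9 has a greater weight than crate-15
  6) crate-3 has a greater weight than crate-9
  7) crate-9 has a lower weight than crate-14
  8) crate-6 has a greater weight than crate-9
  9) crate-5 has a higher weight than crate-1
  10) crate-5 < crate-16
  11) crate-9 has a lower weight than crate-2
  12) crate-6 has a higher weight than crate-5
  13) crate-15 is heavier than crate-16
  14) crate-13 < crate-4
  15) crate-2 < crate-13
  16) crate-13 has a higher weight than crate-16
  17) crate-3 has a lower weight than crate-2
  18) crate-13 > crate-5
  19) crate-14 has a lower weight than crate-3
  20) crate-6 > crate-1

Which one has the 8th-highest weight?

crate-9

The consecutive relations fix a unique order: crate-1 < crate-5 < crate-16 < crate-15 < crate-9 < crate-14 < crate-3 < crate-2 < crate-13 < crate-4 < crate-6 < crate-17.
Counting 8 from the largest end gives crate-9.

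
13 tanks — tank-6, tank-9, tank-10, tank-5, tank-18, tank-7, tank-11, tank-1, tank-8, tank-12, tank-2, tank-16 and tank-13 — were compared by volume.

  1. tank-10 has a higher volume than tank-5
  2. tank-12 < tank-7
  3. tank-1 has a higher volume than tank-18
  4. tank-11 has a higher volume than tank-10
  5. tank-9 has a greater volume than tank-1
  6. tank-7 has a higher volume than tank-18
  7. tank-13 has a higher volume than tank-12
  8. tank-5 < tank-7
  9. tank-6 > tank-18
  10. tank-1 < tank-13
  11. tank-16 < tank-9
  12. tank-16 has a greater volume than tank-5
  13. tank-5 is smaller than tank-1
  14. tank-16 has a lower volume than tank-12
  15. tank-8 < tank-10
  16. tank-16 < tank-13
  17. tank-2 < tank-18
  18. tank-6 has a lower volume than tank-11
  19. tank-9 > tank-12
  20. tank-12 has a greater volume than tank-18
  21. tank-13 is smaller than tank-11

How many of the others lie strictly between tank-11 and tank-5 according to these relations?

5

Chaining upward from tank-5 reaches: tank-16, tank-12, tank-1, tank-10, tank-9, tank-13, tank-7.
Chaining downward from tank-11 reaches: tank-2, tank-18, tank-16, tank-12, tank-6, tank-8, tank-1, tank-10, tank-13.
Strictly between tank-5 and tank-11 are those in both lists: tank-16, tank-12, tank-1, tank-10, tank-13 — 5 elements.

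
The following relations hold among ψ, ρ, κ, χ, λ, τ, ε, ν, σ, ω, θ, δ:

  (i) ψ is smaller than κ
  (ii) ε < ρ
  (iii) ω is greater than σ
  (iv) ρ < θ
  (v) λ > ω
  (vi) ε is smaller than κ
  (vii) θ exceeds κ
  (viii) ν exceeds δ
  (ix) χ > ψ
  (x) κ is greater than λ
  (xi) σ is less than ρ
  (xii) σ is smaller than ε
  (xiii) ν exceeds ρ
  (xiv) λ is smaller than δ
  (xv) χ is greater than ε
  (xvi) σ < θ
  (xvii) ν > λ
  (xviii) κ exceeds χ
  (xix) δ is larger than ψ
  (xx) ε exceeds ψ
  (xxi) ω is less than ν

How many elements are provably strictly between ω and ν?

The relations place ω below ν. An element lies strictly between them when it is forced above ω and also forced below ν.
Above ω: {λ, δ, κ, θ}. Below ν: {σ, λ, ψ, δ, ε, ρ}.
Intersection: {λ, δ} — 2.

2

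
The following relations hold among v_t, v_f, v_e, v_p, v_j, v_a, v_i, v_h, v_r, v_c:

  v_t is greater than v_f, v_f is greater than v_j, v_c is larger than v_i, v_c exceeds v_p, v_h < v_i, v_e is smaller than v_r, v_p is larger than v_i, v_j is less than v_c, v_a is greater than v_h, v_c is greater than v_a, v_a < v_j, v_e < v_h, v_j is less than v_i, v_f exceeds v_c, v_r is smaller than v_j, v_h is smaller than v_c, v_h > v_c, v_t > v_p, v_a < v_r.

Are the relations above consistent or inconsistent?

We have v_c < v_h stated directly, yet also v_h < v_a < v_r < v_j < v_i < v_p < v_c by chaining the others — so v_h < v_c. Contradiction.

inconsistent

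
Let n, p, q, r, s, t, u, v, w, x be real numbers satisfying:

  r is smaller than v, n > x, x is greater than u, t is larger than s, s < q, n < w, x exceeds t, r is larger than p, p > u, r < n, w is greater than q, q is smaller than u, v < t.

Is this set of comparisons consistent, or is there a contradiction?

Every relation is compatible with s < q < u < p < r < v < t < x < n < w; the set is consistent.

consistent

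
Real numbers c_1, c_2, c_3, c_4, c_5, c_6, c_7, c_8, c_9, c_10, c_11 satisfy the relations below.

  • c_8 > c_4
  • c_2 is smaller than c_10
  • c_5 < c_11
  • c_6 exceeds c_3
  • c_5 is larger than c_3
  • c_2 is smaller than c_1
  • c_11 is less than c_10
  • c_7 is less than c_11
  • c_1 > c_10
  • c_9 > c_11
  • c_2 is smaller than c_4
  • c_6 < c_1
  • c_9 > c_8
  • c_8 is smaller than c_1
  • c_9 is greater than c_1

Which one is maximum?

Chaining downward from c_9: directly below it, c_11, c_8, c_1; then c_7, c_2, c_5, c_4, c_10, c_6; then c_3.
That covers every other element, and nothing is given above c_9, so c_9 is the maximum.

c_9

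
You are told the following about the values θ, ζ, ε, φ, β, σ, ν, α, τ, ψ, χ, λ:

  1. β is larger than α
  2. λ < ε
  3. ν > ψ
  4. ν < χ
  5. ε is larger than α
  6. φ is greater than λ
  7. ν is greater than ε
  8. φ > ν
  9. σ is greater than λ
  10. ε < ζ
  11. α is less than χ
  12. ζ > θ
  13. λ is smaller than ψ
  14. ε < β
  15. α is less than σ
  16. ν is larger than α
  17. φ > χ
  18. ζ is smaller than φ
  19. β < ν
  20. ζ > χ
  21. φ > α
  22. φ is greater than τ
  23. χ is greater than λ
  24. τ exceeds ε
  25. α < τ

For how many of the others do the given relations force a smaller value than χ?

From χ the given relations immediately reach λ, α, ν.
From those, ψ, ε, β — 6 in total.
No other element is forced below χ by the given relations, so the count is 6.

6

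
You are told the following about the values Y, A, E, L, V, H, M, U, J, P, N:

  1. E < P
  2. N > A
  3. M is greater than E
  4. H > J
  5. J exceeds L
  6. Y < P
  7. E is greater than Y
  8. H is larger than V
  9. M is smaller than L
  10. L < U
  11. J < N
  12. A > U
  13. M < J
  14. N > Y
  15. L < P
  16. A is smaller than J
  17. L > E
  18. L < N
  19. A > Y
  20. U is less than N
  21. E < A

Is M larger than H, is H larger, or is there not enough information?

The relevant relations are M < L; L < U; U < A; A < J; J < H.
Chaining these gives M < L < U < A < J < H.
So H is larger.

H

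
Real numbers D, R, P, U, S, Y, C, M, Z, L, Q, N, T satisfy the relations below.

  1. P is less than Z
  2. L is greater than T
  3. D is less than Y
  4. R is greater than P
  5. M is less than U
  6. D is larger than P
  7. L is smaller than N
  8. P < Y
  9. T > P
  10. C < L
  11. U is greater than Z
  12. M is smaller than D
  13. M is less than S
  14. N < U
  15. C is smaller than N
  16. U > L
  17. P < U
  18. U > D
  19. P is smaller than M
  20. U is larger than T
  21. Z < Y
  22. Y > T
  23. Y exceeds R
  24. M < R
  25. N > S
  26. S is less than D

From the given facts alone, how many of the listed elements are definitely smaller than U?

9

From U the given relations immediately reach P, Z, M, T, L, N, D.
From those, C, S — 9 in total.
No other element is forced below U by the given relations, so the count is 9.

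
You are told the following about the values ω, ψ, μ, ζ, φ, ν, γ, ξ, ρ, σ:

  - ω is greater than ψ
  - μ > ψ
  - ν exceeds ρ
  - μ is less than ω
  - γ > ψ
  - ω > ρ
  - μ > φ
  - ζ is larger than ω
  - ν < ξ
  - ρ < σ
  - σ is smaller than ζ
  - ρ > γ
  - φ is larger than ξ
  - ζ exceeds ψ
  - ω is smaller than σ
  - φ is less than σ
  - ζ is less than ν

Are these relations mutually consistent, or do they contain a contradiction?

We have ζ < ν stated directly, yet also ν < ξ < φ < μ < ω < σ < ζ by chaining the others — so ν < ζ. Contradiction.

inconsistent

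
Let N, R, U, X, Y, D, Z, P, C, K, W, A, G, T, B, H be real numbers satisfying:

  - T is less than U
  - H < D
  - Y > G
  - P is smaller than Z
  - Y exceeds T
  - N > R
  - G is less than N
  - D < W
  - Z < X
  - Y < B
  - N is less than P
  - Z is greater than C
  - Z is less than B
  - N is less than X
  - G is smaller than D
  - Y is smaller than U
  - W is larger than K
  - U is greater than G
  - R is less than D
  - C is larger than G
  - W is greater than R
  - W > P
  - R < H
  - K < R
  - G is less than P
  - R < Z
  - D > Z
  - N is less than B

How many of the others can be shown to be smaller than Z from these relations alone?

Directly below Z: R, P, C.
One step further: K, G, N (6 so far).
No other element is forced below Z by the given relations, so the count is 6.

6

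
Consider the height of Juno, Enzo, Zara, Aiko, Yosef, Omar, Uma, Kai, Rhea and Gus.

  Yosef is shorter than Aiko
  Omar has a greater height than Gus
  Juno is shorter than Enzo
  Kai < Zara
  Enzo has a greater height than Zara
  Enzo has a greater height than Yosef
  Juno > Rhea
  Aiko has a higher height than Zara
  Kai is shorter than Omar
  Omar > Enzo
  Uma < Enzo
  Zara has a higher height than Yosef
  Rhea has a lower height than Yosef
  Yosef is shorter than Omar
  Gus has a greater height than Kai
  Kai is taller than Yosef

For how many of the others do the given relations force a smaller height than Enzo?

Directly below Enzo: Yosef, Juno, Uma, Zara.
One step further: Rhea, Kai (6 so far).
Nothing else is reachable below Enzo; 6 in all.

6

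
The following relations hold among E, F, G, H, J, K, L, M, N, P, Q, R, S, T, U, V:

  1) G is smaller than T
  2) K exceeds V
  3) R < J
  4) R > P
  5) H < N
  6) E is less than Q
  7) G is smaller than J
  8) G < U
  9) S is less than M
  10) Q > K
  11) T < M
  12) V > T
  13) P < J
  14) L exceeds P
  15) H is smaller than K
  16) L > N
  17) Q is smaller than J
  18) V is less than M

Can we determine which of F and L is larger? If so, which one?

Following every chain through F: nothing is chained to F.
L is not reached, and no chain runs the other way from L to F.
So the given relations leave the order of F and L undetermined.

undetermined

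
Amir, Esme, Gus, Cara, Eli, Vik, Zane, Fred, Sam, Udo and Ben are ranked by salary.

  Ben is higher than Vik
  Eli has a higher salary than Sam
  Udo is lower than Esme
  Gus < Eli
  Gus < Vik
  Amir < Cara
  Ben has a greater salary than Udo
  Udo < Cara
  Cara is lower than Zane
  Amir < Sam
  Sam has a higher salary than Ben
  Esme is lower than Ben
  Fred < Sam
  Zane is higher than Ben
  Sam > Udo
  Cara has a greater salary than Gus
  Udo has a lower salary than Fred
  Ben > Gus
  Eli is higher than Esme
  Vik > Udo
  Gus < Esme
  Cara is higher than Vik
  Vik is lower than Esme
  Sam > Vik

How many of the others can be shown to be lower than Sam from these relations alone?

Directly below Sam: Udo, Vik, Fred, Amir, Ben.
One step further: Gus, Esme (7 so far).
No other element is forced below Sam by the given relations, so the count is 7.

7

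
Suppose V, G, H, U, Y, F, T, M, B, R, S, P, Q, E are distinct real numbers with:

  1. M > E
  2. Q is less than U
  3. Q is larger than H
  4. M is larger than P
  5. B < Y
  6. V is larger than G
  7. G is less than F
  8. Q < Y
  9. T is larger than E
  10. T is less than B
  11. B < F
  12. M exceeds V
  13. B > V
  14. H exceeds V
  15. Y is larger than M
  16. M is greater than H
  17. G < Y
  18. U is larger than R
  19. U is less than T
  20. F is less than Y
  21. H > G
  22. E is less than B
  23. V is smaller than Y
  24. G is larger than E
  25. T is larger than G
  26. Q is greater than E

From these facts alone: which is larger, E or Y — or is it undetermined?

E < G and G < V give E < V.
With V < H: E < G < V < H.
With H < Q: E < G < V < H < Q.
Then Q < U extends the chain to U.
Then U < T extends the chain to T.
Then T < B extends the chain to B.
Then B < F extends the chain to F.
With F < Y: E < G < V < H < Q < U < T < B < F < Y.
So Y is larger.

Y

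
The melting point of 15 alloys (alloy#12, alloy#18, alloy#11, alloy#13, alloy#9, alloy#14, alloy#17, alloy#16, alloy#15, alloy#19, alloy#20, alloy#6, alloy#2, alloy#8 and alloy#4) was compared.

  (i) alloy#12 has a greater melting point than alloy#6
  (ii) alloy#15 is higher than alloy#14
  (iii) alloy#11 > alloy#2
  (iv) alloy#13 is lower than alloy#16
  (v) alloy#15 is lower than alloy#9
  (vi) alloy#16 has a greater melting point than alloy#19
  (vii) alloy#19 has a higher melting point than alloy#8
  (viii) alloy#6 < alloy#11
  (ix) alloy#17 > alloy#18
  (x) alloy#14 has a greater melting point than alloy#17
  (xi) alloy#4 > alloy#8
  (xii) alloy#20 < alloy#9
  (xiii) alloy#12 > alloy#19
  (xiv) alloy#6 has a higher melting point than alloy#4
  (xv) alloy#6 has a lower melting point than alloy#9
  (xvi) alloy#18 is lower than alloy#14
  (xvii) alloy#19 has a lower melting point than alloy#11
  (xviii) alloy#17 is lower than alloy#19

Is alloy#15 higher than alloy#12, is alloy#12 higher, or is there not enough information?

Following every chain through alloy#12: below alloy#12 we get alloy#8, alloy#4, alloy#18, alloy#6, alloy#17, alloy#19.
alloy#15 is not reached, and no chain runs the other way from alloy#15 to alloy#12.
So the given relations leave the order of alloy#12 and alloy#15 undetermined.

undetermined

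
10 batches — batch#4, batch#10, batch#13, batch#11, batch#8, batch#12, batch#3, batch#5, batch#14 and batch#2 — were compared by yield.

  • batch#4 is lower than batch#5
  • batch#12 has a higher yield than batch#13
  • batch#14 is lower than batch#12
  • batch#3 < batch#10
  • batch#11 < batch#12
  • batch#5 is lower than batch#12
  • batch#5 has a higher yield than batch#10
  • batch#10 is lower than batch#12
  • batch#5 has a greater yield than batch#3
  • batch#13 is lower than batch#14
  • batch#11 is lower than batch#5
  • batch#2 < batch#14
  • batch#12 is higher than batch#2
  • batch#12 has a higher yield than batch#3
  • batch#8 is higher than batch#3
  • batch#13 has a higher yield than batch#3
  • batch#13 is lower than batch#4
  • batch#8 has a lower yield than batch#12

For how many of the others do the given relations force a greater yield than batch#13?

Directly above batch#13: batch#4, batch#14, batch#12.
One step further: batch#5 (4 so far).
No other element is forced above batch#13 by the given relations, so the count is 4.

4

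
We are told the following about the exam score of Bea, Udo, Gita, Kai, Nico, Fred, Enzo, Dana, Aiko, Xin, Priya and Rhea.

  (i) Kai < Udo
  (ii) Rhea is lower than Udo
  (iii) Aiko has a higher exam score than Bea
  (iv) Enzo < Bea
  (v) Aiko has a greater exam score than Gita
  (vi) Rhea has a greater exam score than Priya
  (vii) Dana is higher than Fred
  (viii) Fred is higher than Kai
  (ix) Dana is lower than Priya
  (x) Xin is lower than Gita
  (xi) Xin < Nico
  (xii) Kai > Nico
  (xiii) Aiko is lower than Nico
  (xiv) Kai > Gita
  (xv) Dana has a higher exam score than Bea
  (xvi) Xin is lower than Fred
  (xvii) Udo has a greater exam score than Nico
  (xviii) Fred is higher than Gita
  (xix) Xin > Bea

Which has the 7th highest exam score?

The consecutive relations fix a unique order: Enzo < Bea < Xin < Gita < Aiko < Nico < Kai < Fred < Dana < Priya < Rhea < Udo.
The 7th largest is Nico.

Nico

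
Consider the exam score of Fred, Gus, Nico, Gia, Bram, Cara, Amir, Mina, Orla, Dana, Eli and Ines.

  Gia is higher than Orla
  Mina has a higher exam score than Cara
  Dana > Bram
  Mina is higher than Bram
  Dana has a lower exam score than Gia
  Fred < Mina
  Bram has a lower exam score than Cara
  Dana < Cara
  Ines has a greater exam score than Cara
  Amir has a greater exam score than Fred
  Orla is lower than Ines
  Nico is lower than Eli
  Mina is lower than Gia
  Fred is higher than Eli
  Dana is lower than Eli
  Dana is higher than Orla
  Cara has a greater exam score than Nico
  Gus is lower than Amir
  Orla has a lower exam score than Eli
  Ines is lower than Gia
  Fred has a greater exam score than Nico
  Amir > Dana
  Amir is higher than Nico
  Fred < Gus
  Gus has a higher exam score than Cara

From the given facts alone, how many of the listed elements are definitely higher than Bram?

The elements the relations force above Bram are Dana, Eli, Cara, Fred, Ines, Gus, Amir, Mina, Gia — no chain reaches any other.
That is 9.

9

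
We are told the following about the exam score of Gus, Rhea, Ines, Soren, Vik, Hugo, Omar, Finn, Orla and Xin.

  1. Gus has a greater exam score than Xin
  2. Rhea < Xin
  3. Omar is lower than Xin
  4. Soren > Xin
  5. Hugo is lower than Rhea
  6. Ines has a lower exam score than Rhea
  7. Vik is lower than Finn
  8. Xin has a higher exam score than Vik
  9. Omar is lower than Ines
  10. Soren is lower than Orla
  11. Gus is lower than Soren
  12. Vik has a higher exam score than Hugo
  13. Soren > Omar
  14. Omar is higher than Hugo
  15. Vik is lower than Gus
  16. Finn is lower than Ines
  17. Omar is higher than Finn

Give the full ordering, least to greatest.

Hugo < Vik < Finn < Omar < Ines < Rhea < Xin < Gus < Soren < Orla

Nothing is placed below Hugo, so it is least; from there Hugo < Vik; Vik < Finn; Finn < Omar; Omar < Ines; Ines < Rhea; Rhea < Xin; Xin < Gus; Gus < Soren; Soren < Orla, each given directly.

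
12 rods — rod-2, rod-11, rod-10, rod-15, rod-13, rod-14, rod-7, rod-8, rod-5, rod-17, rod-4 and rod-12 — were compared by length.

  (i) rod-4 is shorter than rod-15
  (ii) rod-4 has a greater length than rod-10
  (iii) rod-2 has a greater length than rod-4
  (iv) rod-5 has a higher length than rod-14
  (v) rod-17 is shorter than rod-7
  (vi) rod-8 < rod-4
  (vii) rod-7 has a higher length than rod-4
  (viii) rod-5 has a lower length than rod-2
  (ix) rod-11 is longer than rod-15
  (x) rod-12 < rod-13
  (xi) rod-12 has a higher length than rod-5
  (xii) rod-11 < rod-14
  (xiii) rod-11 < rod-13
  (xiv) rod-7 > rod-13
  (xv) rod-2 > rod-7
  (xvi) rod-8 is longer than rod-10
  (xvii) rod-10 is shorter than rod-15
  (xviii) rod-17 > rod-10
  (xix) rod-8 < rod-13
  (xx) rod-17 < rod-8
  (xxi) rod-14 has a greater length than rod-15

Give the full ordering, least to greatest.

The consecutive links are each given: rod-10 < rod-17; rod-17 < rod-8; rod-8 < rod-4; rod-4 < rod-15; rod-15 < rod-11; rod-11 < rod-14; rod-14 < rod-5; rod-5 < rod-12; rod-12 < rod-13; rod-13 < rod-7; rod-7 < rod-2.

rod-10 < rod-17 < rod-8 < rod-4 < rod-15 < rod-11 < rod-14 < rod-5 < rod-12 < rod-13 < rod-7 < rod-2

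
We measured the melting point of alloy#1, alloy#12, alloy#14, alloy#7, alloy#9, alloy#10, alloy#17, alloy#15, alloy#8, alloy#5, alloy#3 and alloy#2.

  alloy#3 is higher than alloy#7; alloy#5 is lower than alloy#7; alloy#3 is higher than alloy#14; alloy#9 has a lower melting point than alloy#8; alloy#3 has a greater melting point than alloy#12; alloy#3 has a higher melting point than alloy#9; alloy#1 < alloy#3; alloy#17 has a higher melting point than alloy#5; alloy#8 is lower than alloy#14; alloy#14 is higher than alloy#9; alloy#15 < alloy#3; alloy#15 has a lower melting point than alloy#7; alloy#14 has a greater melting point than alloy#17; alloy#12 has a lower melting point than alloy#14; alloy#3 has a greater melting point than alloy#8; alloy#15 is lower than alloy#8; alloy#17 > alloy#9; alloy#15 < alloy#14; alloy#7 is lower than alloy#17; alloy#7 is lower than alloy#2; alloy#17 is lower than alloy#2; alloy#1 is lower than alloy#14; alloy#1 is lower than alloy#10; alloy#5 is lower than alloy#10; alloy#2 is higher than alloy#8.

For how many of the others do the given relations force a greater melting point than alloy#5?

From alloy#5 the given relations immediately reach alloy#7, alloy#17, alloy#10.
From those, alloy#2, alloy#14, alloy#3 — 6 in total.
No other element is forced above alloy#5 by the given relations, so the count is 6.

6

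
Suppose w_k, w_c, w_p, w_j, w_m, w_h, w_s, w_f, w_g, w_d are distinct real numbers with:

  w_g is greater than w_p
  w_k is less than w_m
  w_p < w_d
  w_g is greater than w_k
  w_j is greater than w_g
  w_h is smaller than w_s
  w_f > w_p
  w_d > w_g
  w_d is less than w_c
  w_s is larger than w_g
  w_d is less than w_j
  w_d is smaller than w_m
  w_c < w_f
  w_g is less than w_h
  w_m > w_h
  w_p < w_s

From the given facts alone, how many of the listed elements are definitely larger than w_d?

The elements the relations force above w_d are w_c, w_j, w_f, w_m — no chain reaches any other.
That is 4.

4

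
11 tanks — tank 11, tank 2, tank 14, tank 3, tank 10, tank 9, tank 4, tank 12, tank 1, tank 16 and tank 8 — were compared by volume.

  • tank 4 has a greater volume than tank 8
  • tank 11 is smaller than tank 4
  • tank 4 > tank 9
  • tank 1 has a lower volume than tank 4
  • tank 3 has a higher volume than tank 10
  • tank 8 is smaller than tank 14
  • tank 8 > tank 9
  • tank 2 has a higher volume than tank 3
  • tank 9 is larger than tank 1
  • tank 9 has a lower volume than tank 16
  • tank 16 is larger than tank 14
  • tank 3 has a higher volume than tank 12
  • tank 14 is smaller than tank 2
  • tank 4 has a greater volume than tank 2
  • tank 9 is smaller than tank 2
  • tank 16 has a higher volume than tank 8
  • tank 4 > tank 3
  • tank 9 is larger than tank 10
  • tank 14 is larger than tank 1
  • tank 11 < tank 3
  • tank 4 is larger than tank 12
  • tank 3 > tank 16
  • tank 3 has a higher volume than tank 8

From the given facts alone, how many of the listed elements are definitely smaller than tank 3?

8

From tank 3 the given relations immediately reach tank 10, tank 8, tank 12, tank 11, tank 16.
From those, tank 9, tank 14 — 7 in total.
From those, tank 1 — 8 in total.
No other element is forced below tank 3 by the given relations, so the count is 8.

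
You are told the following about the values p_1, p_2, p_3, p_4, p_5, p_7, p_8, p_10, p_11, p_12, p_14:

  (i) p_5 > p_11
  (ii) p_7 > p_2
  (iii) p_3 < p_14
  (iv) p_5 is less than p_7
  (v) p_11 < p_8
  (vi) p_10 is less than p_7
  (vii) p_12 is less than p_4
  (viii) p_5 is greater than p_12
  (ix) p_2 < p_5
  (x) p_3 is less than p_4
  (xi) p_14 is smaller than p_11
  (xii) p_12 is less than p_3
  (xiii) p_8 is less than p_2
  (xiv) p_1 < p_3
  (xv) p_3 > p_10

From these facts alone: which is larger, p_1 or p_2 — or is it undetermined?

p_2

The relevant relations are p_1 < p_3; p_3 < p_14; p_14 < p_11; p_11 < p_8; p_8 < p_2.
Together: p_1 < p_3 < p_14 < p_11 < p_8 < p_2.
So p_2 is larger.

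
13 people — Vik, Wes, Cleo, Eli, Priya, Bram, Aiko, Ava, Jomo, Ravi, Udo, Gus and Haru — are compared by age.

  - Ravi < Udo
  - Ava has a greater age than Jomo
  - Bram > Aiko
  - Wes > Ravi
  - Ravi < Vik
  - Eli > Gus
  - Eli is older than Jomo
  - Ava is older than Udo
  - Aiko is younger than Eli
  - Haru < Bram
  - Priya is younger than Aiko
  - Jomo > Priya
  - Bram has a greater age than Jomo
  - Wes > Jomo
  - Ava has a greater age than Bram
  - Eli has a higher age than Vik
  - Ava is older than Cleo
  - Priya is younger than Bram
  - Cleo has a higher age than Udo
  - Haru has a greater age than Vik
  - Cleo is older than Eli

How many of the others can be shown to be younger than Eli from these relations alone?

6

The elements the relations force below Eli are Ravi, Priya, Vik, Jomo, Gus, Aiko — no chain reaches any other.
That is 6.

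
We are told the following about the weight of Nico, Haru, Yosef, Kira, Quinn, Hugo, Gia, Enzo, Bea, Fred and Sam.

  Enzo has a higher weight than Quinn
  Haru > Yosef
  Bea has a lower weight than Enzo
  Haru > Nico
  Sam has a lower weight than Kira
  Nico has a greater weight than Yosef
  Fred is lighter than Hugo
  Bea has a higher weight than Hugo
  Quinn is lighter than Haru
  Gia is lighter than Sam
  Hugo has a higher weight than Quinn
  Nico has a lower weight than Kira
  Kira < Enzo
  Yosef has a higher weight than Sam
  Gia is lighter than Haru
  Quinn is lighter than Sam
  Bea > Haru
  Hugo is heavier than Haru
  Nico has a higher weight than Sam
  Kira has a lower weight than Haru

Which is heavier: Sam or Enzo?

Enzo

Sam < Yosef < Nico < Kira < Haru < Hugo < Bea < Enzo, by transitivity through Yosef, Nico, Kira, Haru, Hugo, Bea.
So Sam < Enzo; Enzo is the heavier of the two.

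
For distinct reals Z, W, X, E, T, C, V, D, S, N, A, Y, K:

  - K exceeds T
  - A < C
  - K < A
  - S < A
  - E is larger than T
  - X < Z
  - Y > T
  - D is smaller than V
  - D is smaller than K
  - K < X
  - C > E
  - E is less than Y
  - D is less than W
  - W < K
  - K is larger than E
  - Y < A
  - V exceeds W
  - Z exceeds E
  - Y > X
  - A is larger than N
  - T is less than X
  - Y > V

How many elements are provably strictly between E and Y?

The relations place E below Y. An element lies strictly between them when it is forced above E and also forced below Y.
Above E: {K, X, A, Z, C}. Below Y: {D, W, T, K, V, X}.
Intersection: {K, X} — 2.

2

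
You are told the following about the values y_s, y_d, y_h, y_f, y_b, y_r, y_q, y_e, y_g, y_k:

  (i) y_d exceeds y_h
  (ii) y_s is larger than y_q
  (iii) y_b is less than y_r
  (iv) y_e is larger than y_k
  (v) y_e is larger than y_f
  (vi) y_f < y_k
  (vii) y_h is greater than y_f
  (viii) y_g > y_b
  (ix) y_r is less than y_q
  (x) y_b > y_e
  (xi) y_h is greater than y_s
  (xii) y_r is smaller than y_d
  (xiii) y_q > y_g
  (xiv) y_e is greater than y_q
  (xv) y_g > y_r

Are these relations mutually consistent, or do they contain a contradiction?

inconsistent

Chaining the given relations yields y_e < y_b < y_r < y_g < y_q, so y_e < y_q. But one relation states y_q < y_e. These cannot both hold.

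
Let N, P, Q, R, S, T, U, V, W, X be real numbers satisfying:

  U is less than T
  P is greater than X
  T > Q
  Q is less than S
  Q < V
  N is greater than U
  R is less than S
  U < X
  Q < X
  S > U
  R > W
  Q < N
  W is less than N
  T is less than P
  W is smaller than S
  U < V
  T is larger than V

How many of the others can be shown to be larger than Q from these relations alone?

6

Directly above Q: V, T, X, N, S.
One step further: P (6 so far).
No other element is forced above Q by the given relations, so the count is 6.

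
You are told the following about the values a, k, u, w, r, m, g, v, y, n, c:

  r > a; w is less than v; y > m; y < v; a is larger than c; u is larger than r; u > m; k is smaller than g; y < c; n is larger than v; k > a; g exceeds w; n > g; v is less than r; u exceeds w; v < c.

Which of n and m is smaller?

m

m < y < v < c < a < k < g < n, by transitivity through y, v, c, a, k, g.
So m < n; m is the smaller of the two.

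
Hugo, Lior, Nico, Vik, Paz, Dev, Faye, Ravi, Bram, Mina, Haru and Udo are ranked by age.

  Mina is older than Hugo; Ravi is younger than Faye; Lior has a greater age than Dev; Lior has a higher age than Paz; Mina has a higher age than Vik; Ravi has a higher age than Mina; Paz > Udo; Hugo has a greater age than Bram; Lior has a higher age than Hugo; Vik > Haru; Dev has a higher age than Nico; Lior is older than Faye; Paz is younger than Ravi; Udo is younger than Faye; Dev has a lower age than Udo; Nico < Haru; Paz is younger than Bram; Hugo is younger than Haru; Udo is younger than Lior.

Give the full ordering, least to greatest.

Nothing is placed below Nico, so it is least; from there Nico < Dev; Dev < Udo; Udo < Paz; Paz < Bram; Bram < Hugo; Hugo < Haru; Haru < Vik; Vik < Mina; Mina < Ravi; Ravi < Faye; Faye < Lior, each given directly.

Nico < Dev < Udo < Paz < Bram < Hugo < Haru < Vik < Mina < Ravi < Faye < Lior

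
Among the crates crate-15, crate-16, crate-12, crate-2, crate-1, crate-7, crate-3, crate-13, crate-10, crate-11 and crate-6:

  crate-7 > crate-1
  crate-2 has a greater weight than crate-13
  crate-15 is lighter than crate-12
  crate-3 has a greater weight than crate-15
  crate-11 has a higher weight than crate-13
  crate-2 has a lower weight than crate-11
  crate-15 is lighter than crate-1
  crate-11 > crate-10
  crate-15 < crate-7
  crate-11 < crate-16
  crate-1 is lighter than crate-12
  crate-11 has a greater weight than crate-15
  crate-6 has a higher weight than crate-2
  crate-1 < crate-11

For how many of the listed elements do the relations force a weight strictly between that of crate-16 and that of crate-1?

1

Chaining upward from crate-1 reaches: crate-11, crate-7, crate-12.
Chaining downward from crate-16 reaches: crate-15, crate-13, crate-10, crate-2, crate-11.
Strictly between crate-1 and crate-16 are those in both lists: crate-11 — 1 element.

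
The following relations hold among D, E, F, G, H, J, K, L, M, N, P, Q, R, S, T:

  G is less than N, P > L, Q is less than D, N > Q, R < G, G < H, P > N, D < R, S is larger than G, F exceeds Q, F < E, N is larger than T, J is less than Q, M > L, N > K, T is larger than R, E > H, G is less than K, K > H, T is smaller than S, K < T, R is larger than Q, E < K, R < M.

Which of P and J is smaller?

Chaining the given relations: J < Q < D < R < G < H < K < T < N < P.
So J < P; J is the smaller of the two.

J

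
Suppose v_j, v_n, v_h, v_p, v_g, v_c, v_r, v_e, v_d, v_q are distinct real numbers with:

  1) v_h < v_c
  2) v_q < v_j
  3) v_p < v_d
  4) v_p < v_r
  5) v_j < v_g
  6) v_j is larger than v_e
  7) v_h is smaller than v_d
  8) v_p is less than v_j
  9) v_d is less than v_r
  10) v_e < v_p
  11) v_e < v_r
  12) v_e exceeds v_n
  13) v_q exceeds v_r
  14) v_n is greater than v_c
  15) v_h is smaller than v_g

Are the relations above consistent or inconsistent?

Every relation is compatible with v_h < v_c < v_n < v_e < v_p < v_d < v_r < v_q < v_j < v_g; the set is consistent.

consistent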